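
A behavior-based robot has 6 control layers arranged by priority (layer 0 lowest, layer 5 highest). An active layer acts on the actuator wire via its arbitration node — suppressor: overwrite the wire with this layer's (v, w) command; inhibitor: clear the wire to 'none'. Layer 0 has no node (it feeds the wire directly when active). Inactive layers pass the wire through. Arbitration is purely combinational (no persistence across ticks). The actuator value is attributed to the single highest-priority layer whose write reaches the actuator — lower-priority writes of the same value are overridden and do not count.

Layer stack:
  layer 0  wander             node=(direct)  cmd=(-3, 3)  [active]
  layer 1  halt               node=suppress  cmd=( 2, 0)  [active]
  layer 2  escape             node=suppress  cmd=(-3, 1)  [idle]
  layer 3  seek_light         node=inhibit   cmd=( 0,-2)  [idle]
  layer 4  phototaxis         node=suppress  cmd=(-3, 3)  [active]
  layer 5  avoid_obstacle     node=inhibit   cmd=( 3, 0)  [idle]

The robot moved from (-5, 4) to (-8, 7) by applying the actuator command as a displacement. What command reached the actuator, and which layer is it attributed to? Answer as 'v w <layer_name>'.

-3 3 phototaxis

displacement = (-8, 7) − (-5, 4) = (-3, 3)
layer 0 (wander) active — direct: (-3, 3)
layer 1 (halt) active — suppresses: (2, 0)
layer 2 (escape) idle — unchanged: (2, 0)
layer 3 (seek_light) idle — unchanged: (2, 0)
layer 4 (phototaxis) active — suppresses: (-3, 3)
layer 5 (avoid_obstacle) idle — unchanged: (-3, 3)
→ actuator (-3, 3) — from layer 4 (phototaxis)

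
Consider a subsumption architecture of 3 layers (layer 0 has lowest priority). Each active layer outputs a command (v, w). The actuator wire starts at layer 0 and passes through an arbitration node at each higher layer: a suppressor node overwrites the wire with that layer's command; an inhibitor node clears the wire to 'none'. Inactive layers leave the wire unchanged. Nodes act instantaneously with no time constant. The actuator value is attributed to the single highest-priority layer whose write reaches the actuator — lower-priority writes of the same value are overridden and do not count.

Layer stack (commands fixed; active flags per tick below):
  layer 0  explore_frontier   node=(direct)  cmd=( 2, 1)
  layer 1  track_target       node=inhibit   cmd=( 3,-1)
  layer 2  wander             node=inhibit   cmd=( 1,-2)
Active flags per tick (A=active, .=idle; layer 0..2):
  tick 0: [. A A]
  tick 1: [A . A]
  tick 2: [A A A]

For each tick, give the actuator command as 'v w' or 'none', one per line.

tick 0:
  [0] explore_frontier off; wire := none
  [1] track_target on (inhibit); wire := none
  [2] wander on (inhibit); wire := none
  output none
tick 1:
  [0] explore_frontier on; wire := (2, 1)
  [1] track_target off; pass (2, 1)
  [2] wander on (inhibit); wire := none
  output none
tick 2:
  [0] explore_frontier on; wire := (2, 1)
  [1] track_target on (inhibit); wire := none
  [2] wander on (inhibit); wire := none
  output none

none
none
none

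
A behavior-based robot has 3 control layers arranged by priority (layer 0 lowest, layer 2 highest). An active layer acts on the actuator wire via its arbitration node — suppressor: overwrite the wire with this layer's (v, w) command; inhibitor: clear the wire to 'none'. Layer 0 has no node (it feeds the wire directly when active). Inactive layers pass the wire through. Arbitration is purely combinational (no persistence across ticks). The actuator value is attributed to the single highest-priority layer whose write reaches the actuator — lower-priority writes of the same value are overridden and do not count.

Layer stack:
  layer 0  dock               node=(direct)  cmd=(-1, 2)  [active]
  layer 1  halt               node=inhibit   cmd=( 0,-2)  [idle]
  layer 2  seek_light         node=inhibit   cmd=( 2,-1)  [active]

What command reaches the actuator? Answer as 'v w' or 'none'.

L0 dock: active, feeds wire = (-1, 2)
L1 halt: idle → wire stays (-1, 2)
L2 seek_light: active, inhibitor → wire = none
actuator = none

none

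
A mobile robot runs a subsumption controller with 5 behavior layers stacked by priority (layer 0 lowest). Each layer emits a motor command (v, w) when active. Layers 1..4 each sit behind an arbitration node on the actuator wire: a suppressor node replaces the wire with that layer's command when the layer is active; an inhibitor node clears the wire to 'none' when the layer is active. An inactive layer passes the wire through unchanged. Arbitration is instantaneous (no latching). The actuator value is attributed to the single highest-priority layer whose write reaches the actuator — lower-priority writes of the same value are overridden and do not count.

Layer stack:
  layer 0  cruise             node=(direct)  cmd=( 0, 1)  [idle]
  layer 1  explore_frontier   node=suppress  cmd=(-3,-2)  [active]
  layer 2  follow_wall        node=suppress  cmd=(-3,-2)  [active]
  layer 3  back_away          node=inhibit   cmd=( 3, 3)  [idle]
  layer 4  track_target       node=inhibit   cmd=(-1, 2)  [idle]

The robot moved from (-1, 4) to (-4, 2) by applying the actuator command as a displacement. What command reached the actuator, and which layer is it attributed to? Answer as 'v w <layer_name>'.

-3 -2 follow_wall

displacement = (-4, 2) − (-1, 4) = (-3, -2)
layer 0 (cruise) idle — none
layer 1 (explore_frontier) active — suppresses: (-3, -2)
layer 2 (follow_wall) active — suppresses: (-3, -2)
layer 3 (back_away) idle — unchanged: (-3, -2)
layer 4 (track_target) idle — unchanged: (-3, -2)
→ actuator (-3, -2) — from layer 2 (follow_wall)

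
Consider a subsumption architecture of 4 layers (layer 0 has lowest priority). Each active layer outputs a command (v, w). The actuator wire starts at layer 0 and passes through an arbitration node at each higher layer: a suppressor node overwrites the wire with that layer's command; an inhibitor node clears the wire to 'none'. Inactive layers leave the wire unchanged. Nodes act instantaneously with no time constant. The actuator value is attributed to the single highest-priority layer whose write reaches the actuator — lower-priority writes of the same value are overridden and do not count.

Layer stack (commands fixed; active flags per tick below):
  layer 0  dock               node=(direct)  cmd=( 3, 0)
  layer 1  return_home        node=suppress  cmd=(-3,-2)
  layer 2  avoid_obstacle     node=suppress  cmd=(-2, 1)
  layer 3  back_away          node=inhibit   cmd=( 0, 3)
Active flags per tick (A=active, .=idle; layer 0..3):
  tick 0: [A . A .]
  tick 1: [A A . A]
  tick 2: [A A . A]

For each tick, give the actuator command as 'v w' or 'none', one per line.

-2 1
none
none

tick 0:
  layer 0 (dock) active — direct: (3, 0)
  layer 1 (return_home) idle — unchanged: (3, 0)
  layer 2 (avoid_obstacle) active — suppresses: (-2, 1)
  layer 3 (back_away) idle — unchanged: (-2, 1)
  → actuator (-2, 1)
tick 1:
  layer 0 (dock) active — direct: (3, 0)
  layer 1 (return_home) active — suppresses: (-3, -2)
  layer 2 (avoid_obstacle) idle — unchanged: (-3, -2)
  layer 3 (back_away) active — inhibits: none
  → actuator none
tick 2:
  layer 0 (dock) active — direct: (3, 0)
  layer 1 (return_home) active — suppresses: (-3, -2)
  layer 2 (avoid_obstacle) idle — unchanged: (-3, -2)
  layer 3 (back_away) active — inhibits: none
  → actuator none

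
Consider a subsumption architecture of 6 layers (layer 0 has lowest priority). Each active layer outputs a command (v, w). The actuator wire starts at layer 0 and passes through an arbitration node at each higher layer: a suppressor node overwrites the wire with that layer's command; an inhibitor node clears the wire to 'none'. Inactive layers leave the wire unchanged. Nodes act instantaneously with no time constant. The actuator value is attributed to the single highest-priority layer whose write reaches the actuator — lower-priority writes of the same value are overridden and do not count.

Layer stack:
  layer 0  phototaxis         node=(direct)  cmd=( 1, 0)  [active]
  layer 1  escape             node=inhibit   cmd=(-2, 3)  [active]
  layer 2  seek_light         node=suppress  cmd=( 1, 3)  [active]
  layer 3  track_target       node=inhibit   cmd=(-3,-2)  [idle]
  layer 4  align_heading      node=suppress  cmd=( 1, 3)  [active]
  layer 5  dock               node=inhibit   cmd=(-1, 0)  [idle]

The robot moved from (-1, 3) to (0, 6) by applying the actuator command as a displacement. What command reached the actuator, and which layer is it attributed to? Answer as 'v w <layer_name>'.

1 3 align_heading

displacement = (0, 6) − (-1, 3) = (1, 3)
[0] phototaxis on; wire := (1, 0)
[1] escape on (inhibit); wire := none
[2] seek_light on (suppress); wire := (1, 3)
[3] track_target off; pass (1, 3)
[4] align_heading on (suppress); wire := (1, 3)
[5] dock off; pass (1, 3)
output (1, 3) — from layer 4 (align_heading)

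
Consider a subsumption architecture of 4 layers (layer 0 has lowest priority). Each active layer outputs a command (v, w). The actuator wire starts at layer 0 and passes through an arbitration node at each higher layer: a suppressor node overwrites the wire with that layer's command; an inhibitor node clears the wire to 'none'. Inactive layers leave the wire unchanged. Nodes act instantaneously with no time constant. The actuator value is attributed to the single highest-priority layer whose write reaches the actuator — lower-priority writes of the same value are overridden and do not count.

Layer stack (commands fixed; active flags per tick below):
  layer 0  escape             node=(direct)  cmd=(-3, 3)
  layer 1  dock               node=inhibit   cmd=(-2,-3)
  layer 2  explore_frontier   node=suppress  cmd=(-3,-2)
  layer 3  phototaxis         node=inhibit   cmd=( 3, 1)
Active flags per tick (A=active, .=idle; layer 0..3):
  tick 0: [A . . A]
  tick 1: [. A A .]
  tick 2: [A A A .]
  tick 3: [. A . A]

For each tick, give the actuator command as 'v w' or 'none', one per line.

none
-3 -2
-3 -2
none

tick 0:
  layer 0 (escape) active — direct: (-3, 3)
  layer 1 (dock) idle — unchanged: (-3, 3)
  layer 2 (explore_frontier) idle — unchanged: (-3, 3)
  layer 3 (phototaxis) active — inhibits: none
  → actuator none
tick 1:
  layer 0 (escape) idle — none
  layer 1 (dock) active — inhibits: none
  layer 2 (explore_frontier) active — suppresses: (-3, -2)
  layer 3 (phototaxis) idle — unchanged: (-3, -2)
  → actuator (-3, -2)
tick 2:
  layer 0 (escape) active — direct: (-3, 3)
  layer 1 (dock) active — inhibits: none
  layer 2 (explore_frontier) active — suppresses: (-3, -2)
  layer 3 (phototaxis) idle — unchanged: (-3, -2)
  → actuator (-3, -2)
tick 3:
  layer 0 (escape) idle — none
  layer 1 (dock) active — inhibits: none
  layer 2 (explore_frontier) idle — unchanged: none
  layer 3 (phototaxis) active — inhibits: none
  → actuator none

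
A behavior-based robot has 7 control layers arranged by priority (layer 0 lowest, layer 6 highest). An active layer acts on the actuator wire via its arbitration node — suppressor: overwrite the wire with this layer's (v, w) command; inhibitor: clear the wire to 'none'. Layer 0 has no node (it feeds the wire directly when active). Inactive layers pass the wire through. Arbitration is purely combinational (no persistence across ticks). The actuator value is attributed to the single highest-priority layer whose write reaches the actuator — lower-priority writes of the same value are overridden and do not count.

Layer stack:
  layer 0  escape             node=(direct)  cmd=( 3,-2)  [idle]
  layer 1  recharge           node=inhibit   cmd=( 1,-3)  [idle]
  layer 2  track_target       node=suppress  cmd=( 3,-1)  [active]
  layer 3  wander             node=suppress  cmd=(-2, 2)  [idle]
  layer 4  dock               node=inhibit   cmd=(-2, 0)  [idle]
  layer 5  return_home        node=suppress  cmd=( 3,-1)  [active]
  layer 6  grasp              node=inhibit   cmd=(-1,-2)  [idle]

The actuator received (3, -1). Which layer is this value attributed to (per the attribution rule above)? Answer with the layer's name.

L0 escape: idle → wire = none
L1 recharge: idle → wire stays none
L2 track_target: active, suppressor → wire = (3, -1)
L3 wander: idle → wire stays (3, -1)
L4 dock: idle → wire stays (3, -1)
L5 return_home: active, suppressor → wire = (3, -1)
L6 grasp: idle → wire stays (3, -1)
actuator = (3, -1)
last writer: layer 5 = return_home

return_home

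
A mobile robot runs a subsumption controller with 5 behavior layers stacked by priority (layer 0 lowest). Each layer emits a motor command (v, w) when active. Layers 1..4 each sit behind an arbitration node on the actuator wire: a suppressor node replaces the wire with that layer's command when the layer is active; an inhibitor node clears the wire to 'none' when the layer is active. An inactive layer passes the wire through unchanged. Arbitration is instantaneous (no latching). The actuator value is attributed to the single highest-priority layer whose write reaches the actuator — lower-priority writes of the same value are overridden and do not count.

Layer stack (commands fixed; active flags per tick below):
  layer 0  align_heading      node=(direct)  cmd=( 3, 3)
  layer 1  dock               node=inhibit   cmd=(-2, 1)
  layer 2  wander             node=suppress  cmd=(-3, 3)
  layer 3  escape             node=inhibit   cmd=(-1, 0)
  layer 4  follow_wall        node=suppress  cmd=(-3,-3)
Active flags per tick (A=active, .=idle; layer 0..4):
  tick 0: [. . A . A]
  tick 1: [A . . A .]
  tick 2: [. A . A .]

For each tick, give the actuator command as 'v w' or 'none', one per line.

-3 -3
none
none

tick 0:
  [0] align_heading off; wire := none
  [1] dock off; pass none
  [2] wander on (suppress); wire := (-3, 3)
  [3] escape off; pass (-3, 3)
  [4] follow_wall on (suppress); wire := (-3, -3)
  output (-3, -3)
tick 1:
  [0] align_heading on; wire := (3, 3)
  [1] dock off; pass (3, 3)
  [2] wander off; pass (3, 3)
  [3] escape on (inhibit); wire := none
  [4] follow_wall off; pass none
  output none
tick 2:
  [0] align_heading off; wire := none
  [1] dock on (inhibit); wire := none
  [2] wander off; pass none
  [3] escape on (inhibit); wire := none
  [4] follow_wall off; pass none
  output none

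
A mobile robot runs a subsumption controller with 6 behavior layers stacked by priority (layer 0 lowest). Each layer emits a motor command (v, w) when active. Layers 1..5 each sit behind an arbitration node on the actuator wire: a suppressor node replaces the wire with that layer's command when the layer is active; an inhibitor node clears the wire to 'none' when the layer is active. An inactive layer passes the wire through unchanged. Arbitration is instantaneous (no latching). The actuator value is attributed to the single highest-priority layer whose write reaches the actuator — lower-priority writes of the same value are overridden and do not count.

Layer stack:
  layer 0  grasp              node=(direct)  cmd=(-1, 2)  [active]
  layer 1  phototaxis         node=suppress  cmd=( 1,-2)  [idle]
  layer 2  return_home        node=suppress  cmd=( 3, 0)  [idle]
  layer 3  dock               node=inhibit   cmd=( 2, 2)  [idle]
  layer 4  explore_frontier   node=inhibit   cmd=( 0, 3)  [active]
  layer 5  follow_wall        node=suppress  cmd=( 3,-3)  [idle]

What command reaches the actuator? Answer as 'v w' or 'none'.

none

L0 grasp: active, feeds wire = (-1, 2)
L1 phototaxis: idle → wire stays (-1, 2)
L2 return_home: idle → wire stays (-1, 2)
L3 dock: idle → wire stays (-1, 2)
L4 explore_frontier: active, inhibitor → wire = none
L5 follow_wall: idle → wire stays none
actuator = none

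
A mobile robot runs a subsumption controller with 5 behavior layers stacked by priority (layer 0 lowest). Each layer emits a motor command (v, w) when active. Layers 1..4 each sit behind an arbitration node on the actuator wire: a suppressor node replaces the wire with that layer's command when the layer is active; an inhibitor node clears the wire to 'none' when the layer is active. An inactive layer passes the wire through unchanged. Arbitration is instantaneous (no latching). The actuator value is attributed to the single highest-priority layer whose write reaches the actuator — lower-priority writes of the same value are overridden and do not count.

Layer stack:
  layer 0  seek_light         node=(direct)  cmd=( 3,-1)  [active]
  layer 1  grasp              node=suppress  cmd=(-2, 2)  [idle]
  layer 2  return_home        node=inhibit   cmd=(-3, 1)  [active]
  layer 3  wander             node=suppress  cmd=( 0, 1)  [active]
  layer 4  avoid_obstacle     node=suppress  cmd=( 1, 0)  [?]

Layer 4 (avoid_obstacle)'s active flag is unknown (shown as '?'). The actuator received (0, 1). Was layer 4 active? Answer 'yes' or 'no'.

no

If layer 4 is active=yes:
  actuator would be (1, 0)
If layer 4 is active=no:
  actuator would be (0, 1)
Observed (0, 1), so layer 4 was idle.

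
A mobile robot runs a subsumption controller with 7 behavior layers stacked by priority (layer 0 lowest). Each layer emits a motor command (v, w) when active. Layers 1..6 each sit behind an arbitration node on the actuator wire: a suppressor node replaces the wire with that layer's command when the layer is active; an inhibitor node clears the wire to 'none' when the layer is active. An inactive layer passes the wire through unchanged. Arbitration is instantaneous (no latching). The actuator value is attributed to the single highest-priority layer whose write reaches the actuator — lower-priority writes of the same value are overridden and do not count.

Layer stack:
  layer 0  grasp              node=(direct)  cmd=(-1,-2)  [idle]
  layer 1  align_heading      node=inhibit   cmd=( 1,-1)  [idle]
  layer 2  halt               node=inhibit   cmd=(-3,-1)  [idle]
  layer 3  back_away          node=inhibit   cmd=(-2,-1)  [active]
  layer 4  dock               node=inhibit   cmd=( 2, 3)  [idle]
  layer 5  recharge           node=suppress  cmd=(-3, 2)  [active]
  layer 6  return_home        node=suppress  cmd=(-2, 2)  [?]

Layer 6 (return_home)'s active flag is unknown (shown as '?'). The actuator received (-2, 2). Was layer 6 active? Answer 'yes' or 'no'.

If layer 6 is active=yes:
  actuator would be (-2, 2)
If layer 6 is active=no:
  actuator would be (-3, 2)
Observed (-2, 2), so layer 6 was active.

yes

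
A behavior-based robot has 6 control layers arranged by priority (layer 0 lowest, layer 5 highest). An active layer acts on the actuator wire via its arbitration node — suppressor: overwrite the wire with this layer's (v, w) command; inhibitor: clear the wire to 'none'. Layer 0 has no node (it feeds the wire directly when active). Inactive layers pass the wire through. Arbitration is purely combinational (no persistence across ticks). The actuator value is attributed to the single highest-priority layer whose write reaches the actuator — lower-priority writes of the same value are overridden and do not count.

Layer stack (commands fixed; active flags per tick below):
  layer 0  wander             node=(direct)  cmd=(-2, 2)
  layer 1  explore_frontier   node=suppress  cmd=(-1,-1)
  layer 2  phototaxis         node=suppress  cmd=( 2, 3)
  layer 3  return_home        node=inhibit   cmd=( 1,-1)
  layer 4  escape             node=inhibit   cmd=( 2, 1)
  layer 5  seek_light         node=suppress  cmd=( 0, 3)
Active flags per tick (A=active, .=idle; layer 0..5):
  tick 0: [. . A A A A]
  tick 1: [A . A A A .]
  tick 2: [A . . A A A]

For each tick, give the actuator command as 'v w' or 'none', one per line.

tick 0:
  layer 0 (wander) idle — none
  layer 1 (explore_frontier) idle — unchanged: none
  layer 2 (phototaxis) active — suppresses: (2, 3)
  layer 3 (return_home) active — inhibits: none
  layer 4 (escape) active — inhibits: none
  layer 5 (seek_light) active — suppresses: (0, 3)
  → actuator (0, 3)
tick 1:
  layer 0 (wander) active — direct: (-2, 2)
  layer 1 (explore_frontier) idle — unchanged: (-2, 2)
  layer 2 (phototaxis) active — suppresses: (2, 3)
  layer 3 (return_home) active — inhibits: none
  layer 4 (escape) active — inhibits: none
  layer 5 (seek_light) idle — unchanged: none
  → actuator none
tick 2:
  layer 0 (wander) active — direct: (-2, 2)
  layer 1 (explore_frontier) idle — unchanged: (-2, 2)
  layer 2 (phototaxis) idle — unchanged: (-2, 2)
  layer 3 (return_home) active — inhibits: none
  layer 4 (escape) active — inhibits: none
  layer 5 (seek_light) active — suppresses: (0, 3)
  → actuator (0, 3)

0 3
none
0 3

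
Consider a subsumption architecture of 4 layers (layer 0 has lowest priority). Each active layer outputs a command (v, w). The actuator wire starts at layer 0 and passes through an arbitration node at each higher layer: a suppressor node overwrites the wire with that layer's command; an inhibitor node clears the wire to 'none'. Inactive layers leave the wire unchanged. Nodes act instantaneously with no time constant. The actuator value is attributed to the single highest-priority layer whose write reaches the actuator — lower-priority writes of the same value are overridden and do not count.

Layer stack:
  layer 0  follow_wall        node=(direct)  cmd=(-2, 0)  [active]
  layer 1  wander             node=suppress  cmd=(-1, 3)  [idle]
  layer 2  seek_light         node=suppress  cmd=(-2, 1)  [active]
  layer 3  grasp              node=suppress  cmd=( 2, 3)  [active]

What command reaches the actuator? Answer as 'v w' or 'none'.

2 3

layer 0 (follow_wall) active — direct: (-2, 0)
layer 1 (wander) idle — unchanged: (-2, 0)
layer 2 (seek_light) active — suppresses: (-2, 1)
layer 3 (grasp) active — suppresses: (2, 3)
→ actuator (2, 3)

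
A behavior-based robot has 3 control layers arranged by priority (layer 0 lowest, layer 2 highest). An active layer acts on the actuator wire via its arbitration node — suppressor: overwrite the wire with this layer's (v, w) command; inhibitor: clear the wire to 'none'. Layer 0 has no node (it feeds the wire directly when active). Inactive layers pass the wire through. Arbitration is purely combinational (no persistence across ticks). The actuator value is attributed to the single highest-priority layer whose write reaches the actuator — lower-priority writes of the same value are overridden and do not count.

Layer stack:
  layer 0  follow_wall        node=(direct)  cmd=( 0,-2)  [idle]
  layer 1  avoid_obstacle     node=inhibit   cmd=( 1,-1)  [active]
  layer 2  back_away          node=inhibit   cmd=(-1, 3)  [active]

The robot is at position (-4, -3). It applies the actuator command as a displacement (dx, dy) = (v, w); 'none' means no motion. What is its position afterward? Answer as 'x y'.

L0 follow_wall: idle → wire = none
L1 avoid_obstacle: active, inhibitor → wire = none
L2 back_away: active, inhibitor → wire = none
actuator = none
position: (-4, -3) + none = (-4, -3)

-4 -3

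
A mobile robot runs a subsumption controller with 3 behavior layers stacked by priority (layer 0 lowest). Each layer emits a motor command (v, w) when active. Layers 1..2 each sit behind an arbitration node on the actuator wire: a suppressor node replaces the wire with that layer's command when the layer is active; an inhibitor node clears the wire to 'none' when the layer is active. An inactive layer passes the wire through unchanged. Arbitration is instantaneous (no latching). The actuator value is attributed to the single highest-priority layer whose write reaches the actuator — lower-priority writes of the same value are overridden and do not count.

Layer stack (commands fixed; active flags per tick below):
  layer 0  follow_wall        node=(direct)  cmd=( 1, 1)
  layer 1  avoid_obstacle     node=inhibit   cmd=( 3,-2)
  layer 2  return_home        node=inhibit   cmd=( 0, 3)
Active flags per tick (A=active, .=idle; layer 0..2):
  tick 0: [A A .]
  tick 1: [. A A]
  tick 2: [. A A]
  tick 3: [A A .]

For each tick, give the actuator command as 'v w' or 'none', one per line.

tick 0:
  L0 follow_wall: active, feeds wire = (1, 1)
  L1 avoid_obstacle: active, inhibitor → wire = none
  L2 return_home: idle → wire stays none
  actuator = none
tick 1:
  L0 follow_wall: idle → wire = none
  L1 avoid_obstacle: active, inhibitor → wire = none
  L2 return_home: active, inhibitor → wire = none
  actuator = none
tick 2:
  L0 follow_wall: idle → wire = none
  L1 avoid_obstacle: active, inhibitor → wire = none
  L2 return_home: active, inhibitor → wire = none
  actuator = none
tick 3:
  L0 follow_wall: active, feeds wire = (1, 1)
  L1 avoid_obstacle: active, inhibitor → wire = none
  L2 return_home: idle → wire stays none
  actuator = none

none
none
none
none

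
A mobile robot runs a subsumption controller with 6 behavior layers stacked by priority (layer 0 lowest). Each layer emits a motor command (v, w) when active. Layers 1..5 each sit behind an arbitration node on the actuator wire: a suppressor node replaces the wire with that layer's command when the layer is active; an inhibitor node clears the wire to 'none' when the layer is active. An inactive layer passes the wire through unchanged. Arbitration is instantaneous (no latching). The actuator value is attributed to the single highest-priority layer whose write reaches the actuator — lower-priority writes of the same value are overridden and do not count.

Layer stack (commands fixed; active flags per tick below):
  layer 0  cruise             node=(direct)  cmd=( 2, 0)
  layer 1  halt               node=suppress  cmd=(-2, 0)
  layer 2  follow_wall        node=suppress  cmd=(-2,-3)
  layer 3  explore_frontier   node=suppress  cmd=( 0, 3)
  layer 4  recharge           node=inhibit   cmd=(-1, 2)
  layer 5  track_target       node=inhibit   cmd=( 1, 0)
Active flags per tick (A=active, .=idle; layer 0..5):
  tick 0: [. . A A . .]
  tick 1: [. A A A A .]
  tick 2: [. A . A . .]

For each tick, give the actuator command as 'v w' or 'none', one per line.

0 3
none
0 3

tick 0:
  L0 cruise: idle → wire = none
  L1 halt: idle → wire stays none
  L2 follow_wall: active, suppressor → wire = (-2, -3)
  L3 explore_frontier: active, suppressor → wire = (0, 3)
  L4 recharge: idle → wire stays (0, 3)
  L5 track_target: idle → wire stays (0, 3)
  actuator = (0, 3)
tick 1:
  L0 cruise: idle → wire = none
  L1 halt: active, suppressor → wire = (-2, 0)
  L2 follow_wall: active, suppressor → wire = (-2, -3)
  L3 explore_frontier: active, suppressor → wire = (0, 3)
  L4 recharge: active, inhibitor → wire = none
  L5 track_target: idle → wire stays none
  actuator = none
tick 2:
  L0 cruise: idle → wire = none
  L1 halt: active, suppressor → wire = (-2, 0)
  L2 follow_wall: idle → wire stays (-2, 0)
  L3 explore_frontier: active, suppressor → wire = (0, 3)
  L4 recharge: idle → wire stays (0, 3)
  L5 track_target: idle → wire stays (0, 3)
  actuator = (0, 3)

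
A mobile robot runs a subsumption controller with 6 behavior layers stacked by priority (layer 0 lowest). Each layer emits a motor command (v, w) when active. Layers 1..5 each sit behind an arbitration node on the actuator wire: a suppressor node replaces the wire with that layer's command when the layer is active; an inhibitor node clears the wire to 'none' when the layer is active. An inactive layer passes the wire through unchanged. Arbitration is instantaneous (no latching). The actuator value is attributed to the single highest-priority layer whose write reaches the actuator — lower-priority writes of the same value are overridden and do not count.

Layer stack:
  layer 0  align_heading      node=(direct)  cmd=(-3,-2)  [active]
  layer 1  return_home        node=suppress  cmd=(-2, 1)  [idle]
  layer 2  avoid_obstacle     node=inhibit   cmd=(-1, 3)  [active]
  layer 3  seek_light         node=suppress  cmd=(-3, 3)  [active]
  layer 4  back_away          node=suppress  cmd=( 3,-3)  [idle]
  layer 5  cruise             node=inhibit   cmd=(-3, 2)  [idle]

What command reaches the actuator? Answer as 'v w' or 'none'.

-3 3

[0] align_heading on; wire := (-3, -2)
[1] return_home off; pass (-3, -2)
[2] avoid_obstacle on (inhibit); wire := none
[3] seek_light on (suppress); wire := (-3, 3)
[4] back_away off; pass (-3, 3)
[5] cruise off; pass (-3, 3)
output (-3, 3)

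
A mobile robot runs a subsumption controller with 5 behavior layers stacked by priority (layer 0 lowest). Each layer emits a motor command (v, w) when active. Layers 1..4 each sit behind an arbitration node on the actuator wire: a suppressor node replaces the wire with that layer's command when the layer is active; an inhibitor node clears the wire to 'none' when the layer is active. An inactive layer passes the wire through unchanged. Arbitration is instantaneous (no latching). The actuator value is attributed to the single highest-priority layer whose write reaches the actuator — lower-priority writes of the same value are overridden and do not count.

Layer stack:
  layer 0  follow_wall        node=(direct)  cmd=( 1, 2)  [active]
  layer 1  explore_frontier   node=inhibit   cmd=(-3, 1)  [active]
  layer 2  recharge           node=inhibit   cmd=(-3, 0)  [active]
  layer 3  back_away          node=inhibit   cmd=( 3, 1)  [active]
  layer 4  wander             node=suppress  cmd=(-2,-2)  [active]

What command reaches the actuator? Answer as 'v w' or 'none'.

L0 follow_wall: active, feeds wire = (1, 2)
L1 explore_frontier: active, inhibitor → wire = none
L2 recharge: active, inhibitor → wire = none
L3 back_away: active, inhibitor → wire = none
L4 wander: active, suppressor → wire = (-2, -2)
actuator = (-2, -2)

-2 -2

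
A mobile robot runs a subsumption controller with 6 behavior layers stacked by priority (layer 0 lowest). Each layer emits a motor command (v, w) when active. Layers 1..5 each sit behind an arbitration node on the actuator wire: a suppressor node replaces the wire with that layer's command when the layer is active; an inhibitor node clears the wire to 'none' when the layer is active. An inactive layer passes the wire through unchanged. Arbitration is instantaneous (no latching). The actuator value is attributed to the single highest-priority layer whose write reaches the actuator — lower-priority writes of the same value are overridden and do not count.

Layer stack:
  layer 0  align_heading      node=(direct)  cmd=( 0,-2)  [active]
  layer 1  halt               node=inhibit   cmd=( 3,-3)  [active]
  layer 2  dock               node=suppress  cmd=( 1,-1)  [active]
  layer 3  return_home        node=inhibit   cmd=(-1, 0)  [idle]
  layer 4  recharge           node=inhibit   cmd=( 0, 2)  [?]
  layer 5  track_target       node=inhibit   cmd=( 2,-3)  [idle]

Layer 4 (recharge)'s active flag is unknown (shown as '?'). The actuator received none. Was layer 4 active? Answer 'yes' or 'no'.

If layer 4 is active=yes:
  actuator would be none
If layer 4 is active=no:
  actuator would be (1, -1)
Observed none, so layer 4 was active.

yes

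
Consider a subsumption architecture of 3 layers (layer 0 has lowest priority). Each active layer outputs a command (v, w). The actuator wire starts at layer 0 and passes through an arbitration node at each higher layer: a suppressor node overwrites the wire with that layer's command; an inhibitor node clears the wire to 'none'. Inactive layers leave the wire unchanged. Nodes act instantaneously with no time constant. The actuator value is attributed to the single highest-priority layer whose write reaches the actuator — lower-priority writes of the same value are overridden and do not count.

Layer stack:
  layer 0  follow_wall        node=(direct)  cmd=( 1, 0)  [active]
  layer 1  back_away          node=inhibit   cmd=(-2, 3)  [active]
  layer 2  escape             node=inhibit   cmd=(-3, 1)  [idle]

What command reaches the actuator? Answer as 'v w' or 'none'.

L0 follow_wall: active, feeds wire = (1, 0)
L1 back_away: active, inhibitor → wire = none
L2 escape: idle → wire stays none
actuator = none

none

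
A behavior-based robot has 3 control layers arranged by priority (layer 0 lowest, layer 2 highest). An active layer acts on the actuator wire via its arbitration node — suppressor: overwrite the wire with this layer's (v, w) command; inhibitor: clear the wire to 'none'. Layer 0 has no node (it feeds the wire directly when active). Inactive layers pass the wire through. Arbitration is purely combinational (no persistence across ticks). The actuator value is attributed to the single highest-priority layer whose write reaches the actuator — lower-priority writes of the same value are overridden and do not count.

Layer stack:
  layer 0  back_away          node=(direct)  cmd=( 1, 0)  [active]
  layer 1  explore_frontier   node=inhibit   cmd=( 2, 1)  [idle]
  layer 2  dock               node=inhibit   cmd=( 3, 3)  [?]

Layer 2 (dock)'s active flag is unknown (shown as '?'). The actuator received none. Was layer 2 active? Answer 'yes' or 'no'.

yes

If layer 2 is active=yes:
  actuator would be none
If layer 2 is active=no:
  actuator would be (1, 0)
Observed none, so layer 2 was active.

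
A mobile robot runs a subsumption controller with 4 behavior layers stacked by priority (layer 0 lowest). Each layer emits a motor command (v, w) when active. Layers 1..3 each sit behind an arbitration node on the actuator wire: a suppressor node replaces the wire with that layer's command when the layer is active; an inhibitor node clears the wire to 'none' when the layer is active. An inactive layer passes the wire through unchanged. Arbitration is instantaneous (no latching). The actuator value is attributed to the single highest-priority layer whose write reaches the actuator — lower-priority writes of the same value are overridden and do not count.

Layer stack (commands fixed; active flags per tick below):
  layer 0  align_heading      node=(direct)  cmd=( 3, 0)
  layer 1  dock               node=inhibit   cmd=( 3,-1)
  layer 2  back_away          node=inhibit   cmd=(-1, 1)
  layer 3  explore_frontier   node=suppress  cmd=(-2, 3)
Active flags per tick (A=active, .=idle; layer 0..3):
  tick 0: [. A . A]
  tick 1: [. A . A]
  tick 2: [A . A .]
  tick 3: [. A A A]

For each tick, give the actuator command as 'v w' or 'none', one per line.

tick 0:
  [0] align_heading off; wire := none
  [1] dock on (inhibit); wire := none
  [2] back_away off; pass none
  [3] explore_frontier on (suppress); wire := (-2, 3)
  output (-2, 3)
tick 1:
  [0] align_heading off; wire := none
  [1] dock on (inhibit); wire := none
  [2] back_away off; pass none
  [3] explore_frontier on (suppress); wire := (-2, 3)
  output (-2, 3)
tick 2:
  [0] align_heading on; wire := (3, 0)
  [1] dock off; pass (3, 0)
  [2] back_away on (inhibit); wire := none
  [3] explore_frontier off; pass none
  output none
tick 3:
  [0] align_heading off; wire := none
  [1] dock on (inhibit); wire := none
  [2] back_away on (inhibit); wire := none
  [3] explore_frontier on (suppress); wire := (-2, 3)
  output (-2, 3)

-2 3
-2 3
none
-2 3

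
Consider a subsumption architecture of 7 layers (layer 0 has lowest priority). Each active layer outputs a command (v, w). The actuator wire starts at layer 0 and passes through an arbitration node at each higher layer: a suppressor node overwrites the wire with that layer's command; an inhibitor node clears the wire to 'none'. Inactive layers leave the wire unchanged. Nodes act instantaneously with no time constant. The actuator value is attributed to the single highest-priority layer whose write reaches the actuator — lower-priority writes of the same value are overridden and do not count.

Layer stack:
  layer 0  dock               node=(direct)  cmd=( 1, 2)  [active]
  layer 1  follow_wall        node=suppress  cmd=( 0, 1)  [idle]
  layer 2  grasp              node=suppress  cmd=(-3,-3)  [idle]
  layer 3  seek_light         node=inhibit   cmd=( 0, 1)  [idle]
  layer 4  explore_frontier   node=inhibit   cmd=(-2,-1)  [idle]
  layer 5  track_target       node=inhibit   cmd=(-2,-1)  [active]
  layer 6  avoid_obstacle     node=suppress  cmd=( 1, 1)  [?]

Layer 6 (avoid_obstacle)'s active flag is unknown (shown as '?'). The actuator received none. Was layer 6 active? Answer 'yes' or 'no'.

no

If layer 6 is active=yes:
  actuator would be (1, 1)
If layer 6 is active=no:
  actuator would be none
Observed none, so layer 6 was idle.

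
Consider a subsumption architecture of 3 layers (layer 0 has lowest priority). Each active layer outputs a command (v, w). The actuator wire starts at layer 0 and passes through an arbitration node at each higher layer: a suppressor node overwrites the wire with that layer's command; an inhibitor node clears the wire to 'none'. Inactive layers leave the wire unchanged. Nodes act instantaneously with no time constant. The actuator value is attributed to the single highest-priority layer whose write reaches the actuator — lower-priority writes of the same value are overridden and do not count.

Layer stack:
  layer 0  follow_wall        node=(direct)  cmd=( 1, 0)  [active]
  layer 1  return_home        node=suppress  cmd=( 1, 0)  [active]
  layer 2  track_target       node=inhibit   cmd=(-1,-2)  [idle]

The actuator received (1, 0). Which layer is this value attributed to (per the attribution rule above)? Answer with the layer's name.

return_home

[0] follow_wall on; wire := (1, 0)
[1] return_home on (suppress); wire := (1, 0)
[2] track_target off; pass (1, 0)
output (1, 0)
last writer: layer 1 = return_home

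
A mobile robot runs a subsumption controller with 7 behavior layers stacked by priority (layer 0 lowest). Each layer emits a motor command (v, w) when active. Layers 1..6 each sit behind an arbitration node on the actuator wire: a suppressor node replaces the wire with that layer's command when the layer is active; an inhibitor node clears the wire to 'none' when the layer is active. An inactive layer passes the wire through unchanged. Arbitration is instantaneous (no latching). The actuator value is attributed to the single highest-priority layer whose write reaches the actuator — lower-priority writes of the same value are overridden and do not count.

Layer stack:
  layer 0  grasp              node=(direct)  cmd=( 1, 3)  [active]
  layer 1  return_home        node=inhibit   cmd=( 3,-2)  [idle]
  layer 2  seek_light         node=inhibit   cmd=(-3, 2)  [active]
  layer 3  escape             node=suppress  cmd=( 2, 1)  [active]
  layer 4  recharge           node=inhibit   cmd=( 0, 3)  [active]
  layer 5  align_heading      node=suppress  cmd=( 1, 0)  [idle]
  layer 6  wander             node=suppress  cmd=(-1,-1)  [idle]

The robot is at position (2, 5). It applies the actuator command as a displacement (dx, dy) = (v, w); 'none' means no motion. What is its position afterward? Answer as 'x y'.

[0] grasp on; wire := (1, 3)
[1] return_home off; pass (1, 3)
[2] seek_light on (inhibit); wire := none
[3] escape on (suppress); wire := (2, 1)
[4] recharge on (inhibit); wire := none
[5] align_heading off; pass none
[6] wander off; pass none
output none
position: (2, 5) + none = (2, 5)

2 5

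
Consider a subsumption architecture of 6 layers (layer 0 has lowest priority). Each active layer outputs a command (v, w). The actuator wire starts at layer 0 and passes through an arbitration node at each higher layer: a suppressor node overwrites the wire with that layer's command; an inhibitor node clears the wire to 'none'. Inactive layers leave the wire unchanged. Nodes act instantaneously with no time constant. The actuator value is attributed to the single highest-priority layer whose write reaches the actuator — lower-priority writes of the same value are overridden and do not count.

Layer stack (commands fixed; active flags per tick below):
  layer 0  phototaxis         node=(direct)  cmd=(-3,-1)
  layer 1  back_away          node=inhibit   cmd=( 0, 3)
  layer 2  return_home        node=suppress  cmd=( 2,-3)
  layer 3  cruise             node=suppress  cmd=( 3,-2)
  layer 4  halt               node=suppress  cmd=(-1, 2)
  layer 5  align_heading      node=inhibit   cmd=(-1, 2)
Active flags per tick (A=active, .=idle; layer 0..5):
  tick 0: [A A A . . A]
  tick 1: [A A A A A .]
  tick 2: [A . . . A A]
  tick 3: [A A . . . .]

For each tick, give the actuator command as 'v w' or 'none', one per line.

none
-1 2
none
none

tick 0:
  layer 0 (phototaxis) active — direct: (-3, -1)
  layer 1 (back_away) active — inhibits: none
  layer 2 (return_home) active — suppresses: (2, -3)
  layer 3 (cruise) idle — unchanged: (2, -3)
  layer 4 (halt) idle — unchanged: (2, -3)
  layer 5 (align_heading) active — inhibits: none
  → actuator none
tick 1:
  layer 0 (phototaxis) active — direct: (-3, -1)
  layer 1 (back_away) active — inhibits: none
  layer 2 (return_home) active — suppresses: (2, -3)
  layer 3 (cruise) active — suppresses: (3, -2)
  layer 4 (halt) active — suppresses: (-1, 2)
  layer 5 (align_heading) idle — unchanged: (-1, 2)
  → actuator (-1, 2)
tick 2:
  layer 0 (phototaxis) active — direct: (-3, -1)
  layer 1 (back_away) idle — unchanged: (-3, -1)
  layer 2 (return_home) idle — unchanged: (-3, -1)
  layer 3 (cruise) idle — unchanged: (-3, -1)
  layer 4 (halt) active — suppresses: (-1, 2)
  layer 5 (align_heading) active — inhibits: none
  → actuator none
tick 3:
  layer 0 (phototaxis) active — direct: (-3, -1)
  layer 1 (back_away) active — inhibits: none
  layer 2 (return_home) idle — unchanged: none
  layer 3 (cruise) idle — unchanged: none
  layer 4 (halt) idle — unchanged: none
  layer 5 (align_heading) idle — unchanged: none
  → actuator none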